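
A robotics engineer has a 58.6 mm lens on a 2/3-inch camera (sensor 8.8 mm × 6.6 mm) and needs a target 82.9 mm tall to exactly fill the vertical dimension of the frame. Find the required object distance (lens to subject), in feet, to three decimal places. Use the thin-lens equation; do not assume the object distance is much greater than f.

2.607 ft

Magnification m = h/W = dᵢ/dₒ; combined with 1/f = 1/dₒ + 1/dᵢ this gives dₒ = f·(1 + W/h).
dₒ = 58.6 mm × (1 + 82.9/6.6) = 58.6 × 13.5606 ≈ 794.652 mm = 794.652/304.8 ft = 2.60712 ft.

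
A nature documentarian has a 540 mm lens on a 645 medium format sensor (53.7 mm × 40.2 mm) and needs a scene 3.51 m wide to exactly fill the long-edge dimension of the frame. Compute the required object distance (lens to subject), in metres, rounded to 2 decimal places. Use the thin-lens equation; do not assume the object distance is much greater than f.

W: 3.51 m = 3510 mm.
Magnification m = w/W = dᵢ/dₒ; combined with 1/f = 1/dₒ + 1/dᵢ this gives dₒ = f·(1 + W/w).
dₒ = 540 mm × (1 + 3510/53.7) = 540 × 66.3631 ≈ 35836.089 mm = 35.8361 m.

35.84 m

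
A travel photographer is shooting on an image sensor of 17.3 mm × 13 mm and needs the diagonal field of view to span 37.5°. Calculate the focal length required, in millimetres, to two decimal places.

Sensor diagonal = √(17.3² + 13²) = √468.2900 ≈ 21.6400 mm.
From α = 2·arctan(d/2f) we get f = d / (2·tan(α/2)).
With d = 21.6400 mm and α/2 = 18.75°, tan(α/2) ≈ 0.33945, so f ≈ 21.6400 / 0.67891 ≈ 31.8747 mm.

31.87 mm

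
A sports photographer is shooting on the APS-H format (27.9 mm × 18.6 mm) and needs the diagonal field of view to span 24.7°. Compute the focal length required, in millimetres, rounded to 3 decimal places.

76.574 mm

Sensor diagonal = √(27.9² + 18.6²) = √1124.3700 ≈ 33.5316 mm.
From α = 2·arctan(d/2f) we get f = d / (2·tan(α/2)).
With d = 33.5316 mm and α/2 = 12.35°, tan(α/2) ≈ 0.21895, so f ≈ 33.5316 / 0.43790 ≈ 76.5739 mm.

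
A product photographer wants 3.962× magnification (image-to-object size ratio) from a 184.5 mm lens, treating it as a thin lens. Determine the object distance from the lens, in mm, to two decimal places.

231.07 mm

With m = dᵢ/dₒ and 1/f = 1/dₒ + 1/dᵢ, substituting dᵢ = m·dₒ gives 1/f = (1 + 1/m)/dₒ, hence dₒ = f·(1 + 1/m).
dₒ = 184.5 × (1 + 1/3.962) = 184.5 × 1.25240 ≈ 231.067 mm.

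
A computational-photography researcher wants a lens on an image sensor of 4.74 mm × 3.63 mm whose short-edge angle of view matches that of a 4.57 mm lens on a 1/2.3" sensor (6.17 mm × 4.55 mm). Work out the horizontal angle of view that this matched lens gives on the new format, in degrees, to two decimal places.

Equal short-edge AOV ⇒ f₂ = f₁ · 3.63/4.55 = 4.57 × 0.79780 ≈ 3.6460 mm.
Horizontal AOV on the new format = 2·arctan(4.74 / (2 × 3.6460)) = 2·arctan(0.65004) ≈ 66.0506°.

66.05°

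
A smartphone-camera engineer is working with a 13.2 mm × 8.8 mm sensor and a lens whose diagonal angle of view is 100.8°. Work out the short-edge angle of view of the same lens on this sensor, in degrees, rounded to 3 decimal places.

67.685°

Sensor diagonal = √(13.2² + 8.8²) = √251.6800 ≈ 15.8644 mm.
From the diagonal AOV: f = 15.8644 / (2·tan(50.4°)) = 15.8644 / 2.41758 ≈ 6.5621 mm.
Short-edge AOV = 2·arctan(8.8 / (2 × 6.5621)) = 2·arctan(0.67052) ≈ 67.6851°.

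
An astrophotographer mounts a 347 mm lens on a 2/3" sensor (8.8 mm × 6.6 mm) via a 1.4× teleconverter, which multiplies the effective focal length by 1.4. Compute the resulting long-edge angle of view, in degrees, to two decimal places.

Effective focal length f = 347 × 1.4 = 485.8 mm.
α = 2·arctan(8.8 / (2 × 485.8)) = 2·arctan(0.00906) ≈ 1.0379°.

1.04°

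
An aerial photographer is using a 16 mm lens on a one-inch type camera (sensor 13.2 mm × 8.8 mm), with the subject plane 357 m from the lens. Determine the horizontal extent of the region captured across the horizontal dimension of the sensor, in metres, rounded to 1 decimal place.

dₒ: 357 m = 357000 mm.
Similar triangles through the lens centre give W/dₒ = w/dᵢ; with 1/f = 1/dₒ + 1/dᵢ this gives W = w·(dₒ − f)/f.
W = 13.2 mm × (357000 − 16) / 16 = 13.2 × 22311.5000 ≈ 294511.800 mm = 294.512 m.

294.5 m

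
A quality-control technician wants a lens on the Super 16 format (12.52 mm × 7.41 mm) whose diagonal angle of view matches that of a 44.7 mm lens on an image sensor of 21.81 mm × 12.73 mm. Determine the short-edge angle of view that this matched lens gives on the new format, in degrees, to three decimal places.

16.374°

Sensor diagonal = √(21.81² + 12.73²) = √637.7290 ≈ 25.2533 mm.
Sensor diagonal = √(12.52² + 7.41²) = √211.6585 ≈ 14.5485 mm.
Equal diagonal AOV ⇒ f₂ = f₁ · 14.5485/25.2533 = 44.7 × 0.57610 ≈ 25.7518 mm.
Short-edge AOV on the new format = 2·arctan(7.41 / (2 × 25.7518)) = 2·arctan(0.14387) ≈ 16.3743°.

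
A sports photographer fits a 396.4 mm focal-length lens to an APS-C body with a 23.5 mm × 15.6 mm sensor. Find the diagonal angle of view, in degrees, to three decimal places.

4.075°

Sensor diagonal = √(23.5² + 15.6²) = √795.6100 ≈ 28.2066 mm.
Angle of view α = 2·arctan(d/2f) with d = 28.2066 mm and f = 396.4 mm.
d/2f = 0.03558; arctan(0.03558) ≈ 2.0376°, so α ≈ 4.0753°.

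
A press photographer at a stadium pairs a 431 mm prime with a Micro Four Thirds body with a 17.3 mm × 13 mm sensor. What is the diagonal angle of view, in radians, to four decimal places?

0.0502 rad

Sensor diagonal = √(17.3² + 13²) = √468.2900 ≈ 21.6400 mm.
Angle of view α = 2·arctan(d/2f) with d = 21.6400 mm and f = 431 mm.
d/2f = 0.02510; arctan(0.02510) ≈ 0.0251 rad, so α ≈ 0.0502 rad.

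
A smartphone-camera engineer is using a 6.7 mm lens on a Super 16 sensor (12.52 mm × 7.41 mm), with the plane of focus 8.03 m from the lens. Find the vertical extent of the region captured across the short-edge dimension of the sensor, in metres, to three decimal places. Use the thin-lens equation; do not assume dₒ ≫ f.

8.874 m

dₒ: 8.03 m = 8030 mm.
Similar triangles through the lens centre give W/dₒ = h/dᵢ; with 1/f = 1/dₒ + 1/dᵢ this gives W = h·(dₒ − f)/f.
W = 7.41 mm × (8030 − 6.7) / 6.7 = 7.41 × 1197.5075 ≈ 8873.530 mm = 8.87353 m.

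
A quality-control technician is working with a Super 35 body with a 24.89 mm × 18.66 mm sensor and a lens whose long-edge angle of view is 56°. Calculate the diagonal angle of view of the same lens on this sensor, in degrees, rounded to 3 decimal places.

From the long-edge AOV: f = 24.89 / (2·tan(28°)) = 24.89 / 1.06342 ≈ 23.4056 mm.
Sensor diagonal = √(24.89² + 18.66²) = √967.7077 ≈ 31.1080 mm.
Diagonal AOV = 2·arctan(31.1080 / (2 × 23.4056)) = 2·arctan(0.66454) ≈ 67.2113°.

67.211°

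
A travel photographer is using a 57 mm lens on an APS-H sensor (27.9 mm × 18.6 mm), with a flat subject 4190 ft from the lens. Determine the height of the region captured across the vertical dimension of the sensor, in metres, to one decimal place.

416.7 m

dₒ: 4190 ft × 304.8 mm/ft = 1277111.96 mm.
Similar triangles through the lens centre give W/dₒ = h/dᵢ; with 1/f = 1/dₒ + 1/dᵢ this gives W = h·(dₒ − f)/f.
W = 18.6 mm × (1.27711e+06 − 57) / 57 = 18.6 × 22404.4730 ≈ 416723.197 mm = 416.723 m.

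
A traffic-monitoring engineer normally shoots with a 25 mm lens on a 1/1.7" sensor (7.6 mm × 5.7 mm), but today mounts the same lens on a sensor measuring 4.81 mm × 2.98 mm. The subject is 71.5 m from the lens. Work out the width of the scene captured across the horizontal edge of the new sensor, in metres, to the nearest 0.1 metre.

The focal length stays 25 mm; the relevant sensor dimension is now w = 4.81 mm. Object distance dₒ = 71.5 m = 71500 mm.
Thin-lens field width W = w·(dₒ − f)/f = 4.81 × (71500 − 25)/25 ≈ 13751.790 mm = 13.7518 m.

13.8 m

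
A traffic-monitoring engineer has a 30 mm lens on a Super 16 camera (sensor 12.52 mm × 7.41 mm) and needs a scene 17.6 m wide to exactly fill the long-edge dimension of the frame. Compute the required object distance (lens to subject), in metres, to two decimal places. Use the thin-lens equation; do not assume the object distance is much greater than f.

42.20 m

W: 17.6 m = 17600 mm.
Magnification m = w/W = dᵢ/dₒ; combined with 1/f = 1/dₒ + 1/dᵢ this gives dₒ = f·(1 + W/w).
dₒ = 30 mm × (1 + 17600/12.52) = 30 × 1406.7508 ≈ 42202.524 mm = 42.2025 m.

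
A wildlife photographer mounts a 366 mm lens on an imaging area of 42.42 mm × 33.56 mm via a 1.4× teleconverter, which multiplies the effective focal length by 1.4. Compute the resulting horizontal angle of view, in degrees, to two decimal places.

Effective focal length f = 366 × 1.4 = 512.4 mm.
α = 2·arctan(42.42 / (2 × 512.4)) = 2·arctan(0.04139) ≈ 4.7406°.

4.74°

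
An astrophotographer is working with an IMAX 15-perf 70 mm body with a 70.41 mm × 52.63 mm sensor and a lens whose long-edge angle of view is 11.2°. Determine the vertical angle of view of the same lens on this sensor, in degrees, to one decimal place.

From the long-edge AOV: f = 70.41 / (2·tan(5.6°)) = 70.41 / 0.19610 ≈ 359.0484 mm.
Vertical AOV = 2·arctan(52.63 / (2 × 359.0484)) = 2·arctan(0.07329) ≈ 8.3835°.

8.4°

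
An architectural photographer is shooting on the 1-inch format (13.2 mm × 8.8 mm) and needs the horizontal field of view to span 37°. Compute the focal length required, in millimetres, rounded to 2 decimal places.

19.73 mm

From α = 2·arctan(w/2f) we get f = w / (2·tan(α/2)).
With w = 13.2 mm and α/2 = 18.5°, tan(α/2) ≈ 0.33460, so f ≈ 13.2 / 0.66919 ≈ 19.7253 mm.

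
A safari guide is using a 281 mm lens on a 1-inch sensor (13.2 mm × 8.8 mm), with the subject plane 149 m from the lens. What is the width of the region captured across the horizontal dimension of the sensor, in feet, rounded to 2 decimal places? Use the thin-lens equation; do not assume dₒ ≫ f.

22.92 ft

dₒ: 149 m = 149000 mm.
Similar triangles through the lens centre give W/dₒ = w/dᵢ; with 1/f = 1/dₒ + 1/dᵢ this gives W = w·(dₒ − f)/f.
W = 13.2 mm × (149000 − 281) / 281 = 13.2 × 529.2491 ≈ 6986.088 mm = 6986.088/304.8 ft = 22.9202 ft.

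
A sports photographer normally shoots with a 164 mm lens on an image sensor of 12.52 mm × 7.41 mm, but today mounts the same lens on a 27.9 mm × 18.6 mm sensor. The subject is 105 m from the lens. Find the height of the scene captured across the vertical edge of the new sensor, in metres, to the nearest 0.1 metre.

11.9 m

The focal length stays 164 mm; the relevant sensor dimension is now h = 18.6 mm. Object distance dₒ = 105 m = 105000 mm.
Thin-lens field height W = h·(dₒ − f)/f = 18.6 × (105000 − 164)/164 ≈ 11889.937 mm = 11.8899 m.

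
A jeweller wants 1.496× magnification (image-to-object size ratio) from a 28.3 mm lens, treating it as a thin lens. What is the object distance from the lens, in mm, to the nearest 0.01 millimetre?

With m = dᵢ/dₒ and 1/f = 1/dₒ + 1/dᵢ, substituting dᵢ = m·dₒ gives 1/f = (1 + 1/m)/dₒ, hence dₒ = f·(1 + 1/m).
dₒ = 28.3 × (1 + 1/1.496) = 28.3 × 1.66845 ≈ 47.217 mm.

47.22 mm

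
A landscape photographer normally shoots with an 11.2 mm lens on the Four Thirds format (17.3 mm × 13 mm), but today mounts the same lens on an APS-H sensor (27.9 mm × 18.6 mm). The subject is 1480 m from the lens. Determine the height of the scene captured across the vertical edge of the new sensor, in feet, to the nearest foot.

8064 ft

The focal length stays 11.2 mm; the relevant sensor dimension is now h = 18.6 mm. Object distance dₒ = 1480 m = 1.48e+06 mm.
Thin-lens field height W = h·(dₒ − f)/f = 18.6 × (1.48e+06 − 11.2)/11.2 ≈ 2457838.543 mm = 2457838.543/304.8 ft = 8063.78 ft.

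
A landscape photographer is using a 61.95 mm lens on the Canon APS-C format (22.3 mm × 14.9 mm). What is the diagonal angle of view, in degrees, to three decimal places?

24.428°

Sensor diagonal = √(22.3² + 14.9²) = √719.3000 ≈ 26.8198 mm.
Angle of view α = 2·arctan(d/2f) with d = 26.8198 mm and f = 61.95 mm.
d/2f = 0.21646; arctan(0.21646) ≈ 12.2140°, so α ≈ 24.4280°.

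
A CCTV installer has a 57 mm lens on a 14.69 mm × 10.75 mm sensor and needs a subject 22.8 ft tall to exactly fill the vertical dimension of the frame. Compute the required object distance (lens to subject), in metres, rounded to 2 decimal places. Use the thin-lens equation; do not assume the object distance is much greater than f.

W: 22.8 ft × 304.8 mm/ft = 6949.44 mm.
Magnification m = h/W = dᵢ/dₒ; combined with 1/f = 1/dₒ + 1/dᵢ this gives dₒ = f·(1 + W/h).
dₒ = 57 mm × (1 + 6949.44/10.75) = 57 × 647.4595 ≈ 36905.192 mm = 36.9052 m.

36.91 m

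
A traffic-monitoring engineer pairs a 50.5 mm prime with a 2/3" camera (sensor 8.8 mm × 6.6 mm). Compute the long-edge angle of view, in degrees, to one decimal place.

Angle of view α = 2·arctan(w/2f) with w = 8.8 mm and f = 50.5 mm.
w/2f = 0.08713; arctan(0.08713) ≈ 4.9795°, so α ≈ 9.9591°.

10.0°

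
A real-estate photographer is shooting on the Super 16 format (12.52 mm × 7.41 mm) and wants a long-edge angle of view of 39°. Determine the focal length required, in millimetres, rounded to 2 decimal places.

17.68 mm

From α = 2·arctan(w/2f) we get f = w / (2·tan(α/2)).
With w = 12.52 mm and α/2 = 19.5°, tan(α/2) ≈ 0.35412, so f ≈ 12.52 / 0.70824 ≈ 17.6777 mm.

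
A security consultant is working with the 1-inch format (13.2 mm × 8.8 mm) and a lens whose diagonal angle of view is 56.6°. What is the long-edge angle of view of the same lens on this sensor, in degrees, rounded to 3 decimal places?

Sensor diagonal = √(13.2² + 8.8²) = √251.6800 ≈ 15.8644 mm.
From the diagonal AOV: f = 15.8644 / (2·tan(28.3°)) = 15.8644 / 1.07689 ≈ 14.7317 mm.
Long-edge AOV = 2·arctan(13.2 / (2 × 14.7317)) = 2·arctan(0.44801) ≈ 48.2660°.

48.266°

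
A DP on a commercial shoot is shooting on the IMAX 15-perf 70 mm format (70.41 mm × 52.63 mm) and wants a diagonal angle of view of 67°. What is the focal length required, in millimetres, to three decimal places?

Sensor diagonal = √(70.41² + 52.63²) = √7727.4850 ≈ 87.9061 mm.
From α = 2·arctan(d/2f) we get f = d / (2·tan(α/2)).
With d = 87.9061 mm and α/2 = 33.5°, tan(α/2) ≈ 0.66189, so f ≈ 87.9061 / 1.32377 ≈ 66.4058 mm.

66.406 mm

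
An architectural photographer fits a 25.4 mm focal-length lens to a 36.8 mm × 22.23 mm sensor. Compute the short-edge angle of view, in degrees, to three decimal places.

Angle of view α = 2·arctan(h/2f) with h = 22.23 mm and f = 25.4 mm.
h/2f = 0.43760; arctan(0.43760) ≈ 23.6341°, so α ≈ 47.2682°.

47.268°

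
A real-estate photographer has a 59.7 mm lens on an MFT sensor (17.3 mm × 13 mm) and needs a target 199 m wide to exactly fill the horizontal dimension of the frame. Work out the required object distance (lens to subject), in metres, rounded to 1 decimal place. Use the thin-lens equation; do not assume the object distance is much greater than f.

686.8 m

W: 199 m = 199000 mm.
Magnification m = w/W = dᵢ/dₒ; combined with 1/f = 1/dₒ + 1/dᵢ this gives dₒ = f·(1 + W/w).
dₒ = 59.7 mm × (1 + 199000/17.3) = 59.7 × 11503.8902 ≈ 686782.243 mm = 686.782 m.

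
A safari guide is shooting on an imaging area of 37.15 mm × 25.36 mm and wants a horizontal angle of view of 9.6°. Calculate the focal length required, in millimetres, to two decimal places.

From α = 2·arctan(w/2f) we get f = w / (2·tan(α/2)).
With w = 37.15 mm and α/2 = 4.8°, tan(α/2) ≈ 0.08397, so f ≈ 37.15 / 0.16794 ≈ 221.2038 mm.

221.20 mm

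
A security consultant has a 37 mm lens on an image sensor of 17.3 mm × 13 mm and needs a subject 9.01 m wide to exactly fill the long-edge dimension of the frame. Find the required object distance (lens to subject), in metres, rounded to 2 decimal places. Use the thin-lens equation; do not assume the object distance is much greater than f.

19.31 m

W: 9.01 m = 9010 mm.
Magnification m = w/W = dᵢ/dₒ; combined with 1/f = 1/dₒ + 1/dᵢ this gives dₒ = f·(1 + W/w).
dₒ = 37 mm × (1 + 9010/17.3) = 37 × 521.8092 ≈ 19306.942 mm = 19.3069 m.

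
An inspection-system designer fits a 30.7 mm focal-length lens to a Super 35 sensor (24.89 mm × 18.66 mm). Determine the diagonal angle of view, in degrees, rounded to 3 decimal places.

Sensor diagonal = √(24.89² + 18.66²) = √967.7077 ≈ 31.1080 mm.
Angle of view α = 2·arctan(d/2f) with d = 31.1080 mm and f = 30.7 mm.
d/2f = 0.50664; arctan(0.50664) ≈ 26.8688°, so α ≈ 53.7376°.

53.738°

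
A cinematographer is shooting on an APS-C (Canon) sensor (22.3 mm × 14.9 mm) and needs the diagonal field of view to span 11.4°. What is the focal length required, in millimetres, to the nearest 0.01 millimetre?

Sensor diagonal = √(22.3² + 14.9²) = √719.3000 ≈ 26.8198 mm.
From α = 2·arctan(d/2f) we get f = d / (2·tan(α/2)).
With d = 26.8198 mm and α/2 = 5.7°, tan(α/2) ≈ 0.09981, so f ≈ 26.8198 / 0.19963 ≈ 134.3497 mm.

134.35 mm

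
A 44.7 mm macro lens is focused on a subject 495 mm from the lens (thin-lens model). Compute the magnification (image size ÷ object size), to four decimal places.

Thin lens: 1/f = 1/dₒ + 1/dᵢ → 1/dᵢ = 1/44.7 − 1/495 = 0.0203512 mm⁻¹, so dᵢ ≈ 49.1372 mm.
Magnification m = dᵢ/dₒ = 49.1372/495 ≈ 0.09927.

0.0993×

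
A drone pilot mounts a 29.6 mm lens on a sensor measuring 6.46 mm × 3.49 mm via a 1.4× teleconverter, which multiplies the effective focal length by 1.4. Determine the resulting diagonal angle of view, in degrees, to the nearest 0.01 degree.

Effective focal length f = 29.6 × 1.4 = 41.44 mm.
Sensor diagonal = √(6.46² + 3.49²) = √53.9117 ≈ 7.3425 mm.
α = 2·arctan(7.342 / (2 × 41.44)) = 2·arctan(0.08859) ≈ 10.1254°.

10.13°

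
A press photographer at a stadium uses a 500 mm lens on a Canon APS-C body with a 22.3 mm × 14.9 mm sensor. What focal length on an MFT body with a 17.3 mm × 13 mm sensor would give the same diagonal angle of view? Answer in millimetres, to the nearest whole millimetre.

403 mm

Sensor diagonal = √(22.3² + 14.9²) = √719.3000 ≈ 26.8198 mm.
Sensor diagonal = √(17.3² + 13²) = √468.2900 ≈ 21.6400 mm.
Equal angle of view means equal diagonal/f ratio, so f₂ = f₁ · (diagonal₂/diagonal₁) = 500 × 21.6400/26.8198.
f₂ = 500 × 0.80687 ≈ 403.434 mm.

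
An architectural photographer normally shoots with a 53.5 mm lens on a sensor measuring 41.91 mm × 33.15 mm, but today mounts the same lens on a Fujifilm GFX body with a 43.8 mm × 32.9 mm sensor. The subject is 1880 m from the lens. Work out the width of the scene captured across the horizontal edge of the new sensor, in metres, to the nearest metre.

The focal length stays 53.5 mm; the relevant sensor dimension is now w = 43.8 mm. Object distance dₒ = 1880 m = 1.88e+06 mm.
Thin-lens field width W = w·(dₒ − f)/f = 43.8 × (1.88e+06 − 53.5)/53.5 ≈ 1539096.387 mm = 1539.1 m.

1539 m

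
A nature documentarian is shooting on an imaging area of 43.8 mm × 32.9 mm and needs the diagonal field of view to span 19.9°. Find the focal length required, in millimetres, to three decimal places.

156.133 mm

Sensor diagonal = √(43.8² + 32.9²) = √3000.8500 ≈ 54.7800 mm.
From α = 2·arctan(d/2f) we get f = d / (2·tan(α/2)).
With d = 54.7800 mm and α/2 = 9.95°, tan(α/2) ≈ 0.17543, so f ≈ 54.7800 / 0.35085 ≈ 156.1331 mm.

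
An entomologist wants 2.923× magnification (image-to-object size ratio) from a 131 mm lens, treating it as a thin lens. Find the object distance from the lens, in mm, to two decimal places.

With m = dᵢ/dₒ and 1/f = 1/dₒ + 1/dᵢ, substituting dᵢ = m·dₒ gives 1/f = (1 + 1/m)/dₒ, hence dₒ = f·(1 + 1/m).
dₒ = 131 × (1 + 1/2.923) = 131 × 1.34211 ≈ 175.817 mm.

175.82 mm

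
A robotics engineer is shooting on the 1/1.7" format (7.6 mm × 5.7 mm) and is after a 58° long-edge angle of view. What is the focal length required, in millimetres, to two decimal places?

6.86 mm

From α = 2·arctan(w/2f) we get f = w / (2·tan(α/2)).
With w = 7.6 mm and α/2 = 29°, tan(α/2) ≈ 0.55431, so f ≈ 7.6 / 1.10862 ≈ 6.8554 mm.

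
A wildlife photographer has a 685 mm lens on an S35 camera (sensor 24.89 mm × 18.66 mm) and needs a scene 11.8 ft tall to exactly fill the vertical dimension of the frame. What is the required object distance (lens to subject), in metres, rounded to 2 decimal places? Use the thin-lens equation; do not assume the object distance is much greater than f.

W: 11.8 ft × 304.8 mm/ft = 3596.64 mm.
Magnification m = h/W = dᵢ/dₒ; combined with 1/f = 1/dₒ + 1/dᵢ this gives dₒ = f·(1 + W/h).
dₒ = 685 mm × (1 + 3596.64/18.66) = 685 × 193.7460 ≈ 132715.993 mm = 132.716 m.

132.72 m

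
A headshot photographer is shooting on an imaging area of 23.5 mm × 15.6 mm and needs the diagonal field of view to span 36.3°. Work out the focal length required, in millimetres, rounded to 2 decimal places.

43.02 mm

Sensor diagonal = √(23.5² + 15.6²) = √795.6100 ≈ 28.2066 mm.
From α = 2·arctan(d/2f) we get f = d / (2·tan(α/2)).
With d = 28.2066 mm and α/2 = 18.15°, tan(α/2) ≈ 0.32782, so f ≈ 28.2066 / 0.65563 ≈ 43.0219 mm.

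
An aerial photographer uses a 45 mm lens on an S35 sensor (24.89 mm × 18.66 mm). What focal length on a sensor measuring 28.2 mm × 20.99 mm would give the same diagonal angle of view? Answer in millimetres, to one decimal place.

50.9 mm

Sensor diagonal = √(24.89² + 18.66²) = √967.7077 ≈ 31.1080 mm.
Sensor diagonal = √(28.2² + 20.99²) = √1235.8201 ≈ 35.1542 mm.
Equal angle of view means equal diagonal/f ratio, so f₂ = f₁ · (diagonal₂/diagonal₁) = 45 × 35.1542/31.1080.
f₂ = 45 × 1.13007 ≈ 50.853 mm.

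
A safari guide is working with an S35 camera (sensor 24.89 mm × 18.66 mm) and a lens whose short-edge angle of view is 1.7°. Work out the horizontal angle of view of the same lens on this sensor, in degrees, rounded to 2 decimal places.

From the short-edge AOV: f = 18.66 / (2·tan(0.85°)) = 18.66 / 0.02967 ≈ 628.8593 mm.
Horizontal AOV = 2·arctan(24.89 / (2 × 628.8593)) = 2·arctan(0.01979) ≈ 2.2674°.

2.27°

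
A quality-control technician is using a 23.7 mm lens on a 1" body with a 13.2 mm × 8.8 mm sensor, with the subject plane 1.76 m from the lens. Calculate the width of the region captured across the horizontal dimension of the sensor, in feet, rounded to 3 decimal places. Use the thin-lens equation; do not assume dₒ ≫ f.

dₒ: 1.76 m = 1760 mm.
Similar triangles through the lens centre give W/dₒ = w/dᵢ; with 1/f = 1/dₒ + 1/dᵢ this gives W = w·(dₒ − f)/f.
W = 13.2 mm × (1760 − 23.7) / 23.7 = 13.2 × 73.2616 ≈ 967.053 mm = 967.053/304.8 ft = 3.17275 ft.

3.173 ft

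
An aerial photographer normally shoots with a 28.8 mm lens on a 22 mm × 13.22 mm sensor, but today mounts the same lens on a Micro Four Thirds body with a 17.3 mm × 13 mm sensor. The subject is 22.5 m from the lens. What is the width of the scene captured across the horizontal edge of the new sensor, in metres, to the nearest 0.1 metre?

The focal length stays 28.8 mm; the relevant sensor dimension is now w = 17.3 mm. Object distance dₒ = 22.5 m = 22500 mm.
Thin-lens field width W = w·(dₒ − f)/f = 17.3 × (22500 − 28.8)/28.8 ≈ 13498.325 mm = 13.4983 m.

13.5 m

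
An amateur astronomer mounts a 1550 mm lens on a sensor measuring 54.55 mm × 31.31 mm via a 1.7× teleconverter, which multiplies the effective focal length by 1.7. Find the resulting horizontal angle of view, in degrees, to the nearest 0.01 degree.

Effective focal length f = 1550 × 1.7 = 2635 mm.
α = 2·arctan(54.55 / (2 × 2635)) = 2·arctan(0.01035) ≈ 1.1861°.

1.19°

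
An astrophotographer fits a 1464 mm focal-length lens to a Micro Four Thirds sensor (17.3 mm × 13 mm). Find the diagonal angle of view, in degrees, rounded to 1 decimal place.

0.8°

Sensor diagonal = √(17.3² + 13²) = √468.2900 ≈ 21.6400 mm.
Angle of view α = 2·arctan(d/2f) with d = 21.6400 mm and f = 1464 mm.
d/2f = 0.00739; arctan(0.00739) ≈ 0.4234°, so α ≈ 0.8469°.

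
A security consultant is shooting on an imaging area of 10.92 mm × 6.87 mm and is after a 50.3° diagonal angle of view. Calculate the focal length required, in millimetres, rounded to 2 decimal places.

Sensor diagonal = √(10.92² + 6.87²) = √166.4433 ≈ 12.9013 mm.
From α = 2·arctan(d/2f) we get f = d / (2·tan(α/2)).
With d = 12.9013 mm and α/2 = 25.15°, tan(α/2) ≈ 0.46950, so f ≈ 12.9013 / 0.93900 ≈ 13.7394 mm.

13.74 mm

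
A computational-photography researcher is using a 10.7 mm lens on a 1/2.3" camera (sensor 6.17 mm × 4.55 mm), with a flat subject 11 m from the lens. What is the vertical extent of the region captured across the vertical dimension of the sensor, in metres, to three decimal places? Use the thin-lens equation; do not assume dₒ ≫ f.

dₒ: 11 m = 11000 mm.
Similar triangles through the lens centre give W/dₒ = h/dᵢ; with 1/f = 1/dₒ + 1/dᵢ this gives W = h·(dₒ − f)/f.
W = 4.55 mm × (11000 − 10.7) / 10.7 = 4.55 × 1027.0374 ≈ 4673.020 mm = 4.67302 m.

4.673 m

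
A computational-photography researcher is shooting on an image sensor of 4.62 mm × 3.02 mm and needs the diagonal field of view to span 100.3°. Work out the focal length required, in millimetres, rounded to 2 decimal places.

Sensor diagonal = √(4.62² + 3.02²) = √30.4648 ≈ 5.5195 mm.
From α = 2·arctan(d/2f) we get f = d / (2·tan(α/2)).
With d = 5.5195 mm and α/2 = 50.15°, tan(α/2) ≈ 1.19811, so f ≈ 5.5195 / 2.39622 ≈ 2.3034 mm.

2.30 mm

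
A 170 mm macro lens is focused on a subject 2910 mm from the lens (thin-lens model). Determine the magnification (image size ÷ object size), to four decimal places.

0.0620×

Thin lens: 1/f = 1/dₒ + 1/dᵢ → 1/dᵢ = 1/170 − 1/2910 = 0.0055387 mm⁻¹, so dᵢ ≈ 180.5474 mm.
Magnification m = dᵢ/dₒ = 180.5474/2910 ≈ 0.06204.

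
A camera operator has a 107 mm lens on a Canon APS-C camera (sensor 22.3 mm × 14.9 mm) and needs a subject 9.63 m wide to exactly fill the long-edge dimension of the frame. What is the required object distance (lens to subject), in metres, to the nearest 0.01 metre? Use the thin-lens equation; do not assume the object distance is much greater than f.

W: 9.63 m = 9630 mm.
Magnification m = w/W = dᵢ/dₒ; combined with 1/f = 1/dₒ + 1/dᵢ this gives dₒ = f·(1 + W/w).
dₒ = 107 mm × (1 + 9630/22.3) = 107 × 432.8386 ≈ 46313.726 mm = 46.3137 m.

46.31 m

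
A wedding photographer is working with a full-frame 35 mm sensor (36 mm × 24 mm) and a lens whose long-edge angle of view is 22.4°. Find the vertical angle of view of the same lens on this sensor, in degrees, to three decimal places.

15.040°

From the long-edge AOV: f = 36 / (2·tan(11.2°)) = 36 / 0.39601 ≈ 90.9066 mm.
Vertical AOV = 2·arctan(24 / (2 × 90.9066)) = 2·arctan(0.13200) ≈ 15.0395°.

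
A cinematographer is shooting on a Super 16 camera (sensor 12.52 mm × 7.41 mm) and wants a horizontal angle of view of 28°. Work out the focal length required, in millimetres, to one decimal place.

25.1 mm

From α = 2·arctan(w/2f) we get f = w / (2·tan(α/2)).
With w = 12.52 mm and α/2 = 14°, tan(α/2) ≈ 0.24933, so f ≈ 12.52 / 0.49866 ≈ 25.1075 mm.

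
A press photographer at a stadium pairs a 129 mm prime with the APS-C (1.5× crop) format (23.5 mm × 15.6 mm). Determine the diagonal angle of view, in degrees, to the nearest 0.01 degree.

Sensor diagonal = √(23.5² + 15.6²) = √795.6100 ≈ 28.2066 mm.
Angle of view α = 2·arctan(d/2f) with d = 28.2066 mm and f = 129 mm.
d/2f = 0.10933; arctan(0.10933) ≈ 6.2392°, so α ≈ 12.4785°.

12.48°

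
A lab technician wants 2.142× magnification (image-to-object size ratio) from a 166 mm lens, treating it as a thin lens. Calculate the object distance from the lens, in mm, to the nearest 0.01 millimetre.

With m = dᵢ/dₒ and 1/f = 1/dₒ + 1/dᵢ, substituting dᵢ = m·dₒ gives 1/f = (1 + 1/m)/dₒ, hence dₒ = f·(1 + 1/m).
dₒ = 166 × (1 + 1/2.142) = 166 × 1.46685 ≈ 243.498 mm.

243.50 mm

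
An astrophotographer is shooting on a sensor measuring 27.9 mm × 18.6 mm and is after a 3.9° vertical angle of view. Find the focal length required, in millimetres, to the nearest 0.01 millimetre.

273.15 mm

From α = 2·arctan(h/2f) we get f = h / (2·tan(α/2)).
With h = 18.6 mm and α/2 = 1.95°, tan(α/2) ≈ 0.03405, so f ≈ 18.6 / 0.06809 ≈ 273.1513 mm.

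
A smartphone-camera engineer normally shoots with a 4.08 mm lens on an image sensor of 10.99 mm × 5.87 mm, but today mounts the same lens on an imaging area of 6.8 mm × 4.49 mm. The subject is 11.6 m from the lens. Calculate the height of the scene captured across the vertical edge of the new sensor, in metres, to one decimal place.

The focal length stays 4.08 mm; the relevant sensor dimension is now h = 4.49 mm. Object distance dₒ = 11.6 m = 11600 mm.
Thin-lens field height W = h·(dₒ − f)/f = 4.49 × (11600 − 4.08)/4.08 ≈ 12761.196 mm = 12.7612 m.

12.8 m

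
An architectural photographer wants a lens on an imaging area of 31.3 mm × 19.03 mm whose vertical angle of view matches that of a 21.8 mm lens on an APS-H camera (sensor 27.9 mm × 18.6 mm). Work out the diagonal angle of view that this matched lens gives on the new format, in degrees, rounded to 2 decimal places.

78.78°

Equal vertical AOV ⇒ f₂ = f₁ · 19.03/18.6 = 21.8 × 1.02312 ≈ 22.3040 mm.
Sensor diagonal = √(31.3² + 19.03²) = √1341.8309 ≈ 36.6310 mm.
Diagonal AOV on the new format = 2·arctan(36.6310 / (2 × 22.3040)) = 2·arctan(0.82118) ≈ 78.7841°.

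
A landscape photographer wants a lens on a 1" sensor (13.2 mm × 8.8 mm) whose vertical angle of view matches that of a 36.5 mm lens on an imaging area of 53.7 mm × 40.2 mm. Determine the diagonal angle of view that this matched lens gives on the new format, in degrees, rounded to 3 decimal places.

Equal vertical AOV ⇒ f₂ = f₁ · 8.8/40.2 = 36.5 × 0.21891 ≈ 7.9900 mm.
Sensor diagonal = √(13.2² + 8.8²) = √251.6800 ≈ 15.8644 mm.
Diagonal AOV on the new format = 2·arctan(15.8644 / (2 × 7.9900)) = 2·arctan(0.99276) ≈ 89.5838°.

89.584°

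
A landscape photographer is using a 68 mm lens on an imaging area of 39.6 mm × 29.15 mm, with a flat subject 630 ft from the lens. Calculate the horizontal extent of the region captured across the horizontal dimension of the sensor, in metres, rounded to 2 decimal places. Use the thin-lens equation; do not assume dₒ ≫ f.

111.79 m

dₒ: 630 ft × 304.8 mm/ft = 192023.99 mm.
Similar triangles through the lens centre give W/dₒ = w/dᵢ; with 1/f = 1/dₒ + 1/dᵢ this gives W = w·(dₒ − f)/f.
W = 39.6 mm × (192024 − 68) / 68 = 39.6 × 2822.8823 ≈ 111786.138 mm = 111.786 m.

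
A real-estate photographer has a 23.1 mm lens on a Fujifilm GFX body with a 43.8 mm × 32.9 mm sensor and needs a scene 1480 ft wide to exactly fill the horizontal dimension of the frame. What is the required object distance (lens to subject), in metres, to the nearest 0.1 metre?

237.9 m

W: 1480 ft × 304.8 mm/ft = 451103.99 mm.
Magnification m = w/W = dᵢ/dₒ; combined with 1/f = 1/dₒ + 1/dᵢ this gives dₒ = f·(1 + W/w).
dₒ = 23.1 mm × (1 + 451104/43.8) = 23.1 × 10300.1778 ≈ 237934.106 mm = 237.934 m.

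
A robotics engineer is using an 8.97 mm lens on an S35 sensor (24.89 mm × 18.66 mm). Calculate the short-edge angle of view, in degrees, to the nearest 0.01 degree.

92.25°

Angle of view α = 2·arctan(h/2f) with h = 18.66 mm and f = 8.97 mm.
h/2f = 1.04013; arctan(1.04013) ≈ 46.1270°, so α ≈ 92.2540°.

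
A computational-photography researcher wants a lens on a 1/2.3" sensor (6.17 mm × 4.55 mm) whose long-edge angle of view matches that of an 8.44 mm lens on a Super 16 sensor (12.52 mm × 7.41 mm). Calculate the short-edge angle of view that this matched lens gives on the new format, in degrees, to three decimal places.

57.354°

Equal long-edge AOV ⇒ f₂ = f₁ · 6.17/12.52 = 8.44 × 0.49281 ≈ 4.1593 mm.
Short-edge AOV on the new format = 2·arctan(4.55 / (2 × 4.1593)) = 2·arctan(0.54696) ≈ 57.3541°.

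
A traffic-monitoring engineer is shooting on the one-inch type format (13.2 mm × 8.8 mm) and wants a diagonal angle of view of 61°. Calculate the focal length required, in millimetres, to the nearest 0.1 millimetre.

Sensor diagonal = √(13.2² + 8.8²) = √251.6800 ≈ 15.8644 mm.
From α = 2·arctan(d/2f) we get f = d / (2·tan(α/2)).
With d = 15.8644 mm and α/2 = 30.5°, tan(α/2) ≈ 0.58905, so f ≈ 15.8644 / 1.17809 ≈ 13.4662 mm.

13.5 mm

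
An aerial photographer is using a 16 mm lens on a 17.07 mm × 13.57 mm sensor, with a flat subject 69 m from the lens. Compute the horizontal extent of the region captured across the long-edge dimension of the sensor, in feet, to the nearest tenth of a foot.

dₒ: 69 m = 69000 mm.
Similar triangles through the lens centre give W/dₒ = w/dᵢ; with 1/f = 1/dₒ + 1/dᵢ this gives W = w·(dₒ − f)/f.
W = 17.07 mm × (69000 − 16) / 16 = 17.07 × 4311.5000 ≈ 73597.305 mm = 73597.305/304.8 ft = 241.461 ft.

241.5 ft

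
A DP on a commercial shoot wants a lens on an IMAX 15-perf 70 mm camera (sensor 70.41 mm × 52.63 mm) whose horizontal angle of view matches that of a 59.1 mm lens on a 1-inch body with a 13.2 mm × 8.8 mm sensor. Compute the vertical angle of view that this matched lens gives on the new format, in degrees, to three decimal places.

Equal horizontal AOV ⇒ f₂ = f₁ · 70.41/13.2 = 59.1 × 5.33409 ≈ 315.2448 mm.
Vertical AOV on the new format = 2·arctan(52.63 / (2 × 315.2448)) = 2·arctan(0.08347) ≈ 9.5434°.

9.543°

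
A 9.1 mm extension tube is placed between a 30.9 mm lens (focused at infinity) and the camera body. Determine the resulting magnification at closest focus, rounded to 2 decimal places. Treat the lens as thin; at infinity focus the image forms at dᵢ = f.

0.29×

The tube moves the image plane from f to f + e, so dᵢ = 30.9 + 9.1 = 40 mm. Focus is achieved when 1/f = 1/dₒ + 1/dᵢ, giving dₒ = 1/(1/f − 1/(f+e)).
Magnification m = dᵢ/dₒ = (f+e)·(1/f − 1/(f+e)) = e/f = 9.1/30.9 ≈ 0.2945.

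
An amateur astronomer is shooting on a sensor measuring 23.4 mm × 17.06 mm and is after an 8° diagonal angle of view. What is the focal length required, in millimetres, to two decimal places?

207.06 mm

Sensor diagonal = √(23.4² + 17.06²) = √838.6036 ≈ 28.9587 mm.
From α = 2·arctan(d/2f) we get f = d / (2·tan(α/2)).
With d = 28.9587 mm and α/2 = 4°, tan(α/2) ≈ 0.06993, so f ≈ 28.9587 / 0.13985 ≈ 207.0640 mm.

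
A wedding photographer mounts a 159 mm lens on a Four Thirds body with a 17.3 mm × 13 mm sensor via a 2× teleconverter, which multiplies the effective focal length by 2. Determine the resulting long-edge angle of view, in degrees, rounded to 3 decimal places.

Effective focal length f = 159 × 2 = 318 mm.
α = 2·arctan(17.3 / (2 × 318)) = 2·arctan(0.02720) ≈ 3.1163°.

3.116°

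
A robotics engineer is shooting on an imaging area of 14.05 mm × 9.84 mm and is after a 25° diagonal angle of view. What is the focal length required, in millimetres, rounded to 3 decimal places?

38.686 mm

Sensor diagonal = √(14.05² + 9.84²) = √294.2281 ≈ 17.1531 mm.
From α = 2·arctan(d/2f) we get f = d / (2·tan(α/2)).
With d = 17.1531 mm and α/2 = 12.5°, tan(α/2) ≈ 0.22169, so f ≈ 17.1531 / 0.44339 ≈ 38.6863 mm.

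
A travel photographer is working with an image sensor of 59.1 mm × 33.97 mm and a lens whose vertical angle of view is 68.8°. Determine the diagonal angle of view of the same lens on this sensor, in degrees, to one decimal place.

107.9°

From the vertical AOV: f = 33.97 / (2·tan(34.4°)) = 33.97 / 1.36943 ≈ 24.8060 mm.
Sensor diagonal = √(59.1² + 33.97²) = √4646.7709 ≈ 68.1672 mm.
Diagonal AOV = 2·arctan(68.1672 / (2 × 24.8060)) = 2·arctan(1.37401) ≈ 107.9059°.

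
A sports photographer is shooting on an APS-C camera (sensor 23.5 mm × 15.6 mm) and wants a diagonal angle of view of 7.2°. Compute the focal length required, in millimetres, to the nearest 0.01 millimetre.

Sensor diagonal = √(23.5² + 15.6²) = √795.6100 ≈ 28.2066 mm.
From α = 2·arctan(d/2f) we get f = d / (2·tan(α/2)).
With d = 28.2066 mm and α/2 = 3.6°, tan(α/2) ≈ 0.06291, so f ≈ 28.2066 / 0.12583 ≈ 224.1652 mm.

224.17 mm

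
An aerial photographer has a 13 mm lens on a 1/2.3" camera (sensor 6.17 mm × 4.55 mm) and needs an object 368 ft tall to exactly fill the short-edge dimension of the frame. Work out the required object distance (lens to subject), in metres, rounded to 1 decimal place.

320.5 m

W: 368 ft × 304.8 mm/ft = 112166.40 mm.
Magnification m = h/W = dᵢ/dₒ; combined with 1/f = 1/dₒ + 1/dᵢ this gives dₒ = f·(1 + W/h).
dₒ = 13 mm × (1 + 112166/4.55) = 13 × 24652.9553 ≈ 320488.418 mm = 320.488 m.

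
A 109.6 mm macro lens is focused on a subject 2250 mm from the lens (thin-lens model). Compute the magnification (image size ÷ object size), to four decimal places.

0.0512×

Thin lens: 1/f = 1/dₒ + 1/dᵢ → 1/dᵢ = 1/109.6 − 1/2250 = 0.0086796 mm⁻¹, so dᵢ ≈ 115.2121 mm.
Magnification m = dᵢ/dₒ = 115.2121/2250 ≈ 0.05121.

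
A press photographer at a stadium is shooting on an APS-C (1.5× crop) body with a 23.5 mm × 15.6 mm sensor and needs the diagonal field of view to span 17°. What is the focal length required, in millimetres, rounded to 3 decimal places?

Sensor diagonal = √(23.5² + 15.6²) = √795.6100 ≈ 28.2066 mm.
From α = 2·arctan(d/2f) we get f = d / (2·tan(α/2)).
With d = 28.2066 mm and α/2 = 8.5°, tan(α/2) ≈ 0.14945, so f ≈ 28.2066 / 0.29890 ≈ 94.3672 mm.

94.367 mm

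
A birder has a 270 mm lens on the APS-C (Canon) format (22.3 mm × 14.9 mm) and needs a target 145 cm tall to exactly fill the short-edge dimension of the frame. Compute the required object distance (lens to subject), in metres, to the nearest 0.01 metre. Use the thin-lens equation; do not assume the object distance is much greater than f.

W: 145 cm = 1450 mm.
Magnification m = h/W = dᵢ/dₒ; combined with 1/f = 1/dₒ + 1/dᵢ this gives dₒ = f·(1 + W/h).
dₒ = 270 mm × (1 + 1450/14.9) = 270 × 98.3154 ≈ 26545.168 mm = 26.5452 m.

26.55 m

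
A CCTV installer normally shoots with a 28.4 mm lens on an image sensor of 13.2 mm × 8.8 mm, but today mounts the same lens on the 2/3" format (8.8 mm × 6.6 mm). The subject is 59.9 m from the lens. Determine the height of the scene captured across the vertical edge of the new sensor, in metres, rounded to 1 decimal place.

The focal length stays 28.4 mm; the relevant sensor dimension is now h = 6.6 mm. Object distance dₒ = 59.9 m = 59900 mm.
Thin-lens field height W = h·(dₒ − f)/f = 6.6 × (59900 − 28.4)/28.4 ≈ 13913.823 mm = 13.9138 m.

13.9 m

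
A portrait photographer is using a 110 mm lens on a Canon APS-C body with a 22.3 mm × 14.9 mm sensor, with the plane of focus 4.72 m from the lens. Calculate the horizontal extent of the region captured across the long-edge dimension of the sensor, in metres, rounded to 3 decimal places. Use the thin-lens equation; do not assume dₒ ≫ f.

0.935 m

dₒ: 4.72 m = 4720 mm.
Similar triangles through the lens centre give W/dₒ = w/dᵢ; with 1/f = 1/dₒ + 1/dᵢ this gives W = w·(dₒ − f)/f.
W = 22.3 mm × (4720 − 110) / 110 = 22.3 × 41.9091 ≈ 934.573 mm = 0.934573 m.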